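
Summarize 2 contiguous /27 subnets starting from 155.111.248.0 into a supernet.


Original prefix: /27
Number of subnets: 2 = 2^1
New prefix = 27 - 1 = 26
Supernet: 155.111.248.0/26


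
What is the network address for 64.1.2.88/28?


IP:   01000000.00000001.00000010.01011000
Mask: 11111111.11111111.11111111.11110000
AND operation:
Net:  01000000.00000001.00000010.01010000
Network: 64.1.2.80/28


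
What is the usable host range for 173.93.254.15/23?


Network: 173.93.254.0
Broadcast: 173.93.255.255
First usable = network + 1
Last usable = broadcast - 1
Range: 173.93.254.1 to 173.93.255.254


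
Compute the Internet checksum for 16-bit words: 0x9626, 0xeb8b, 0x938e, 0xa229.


Sum all words (with carry folding):
+ 0x9626 = 0x9626
+ 0xeb8b = 0x81b2
+ 0x938e = 0x1541
+ 0xa229 = 0xb76a
One's complement: ~0xb76a
Checksum = 0x4895


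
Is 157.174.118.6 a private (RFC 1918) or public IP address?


RFC 1918 private ranges:
  10.0.0.0/8 (10.0.0.0 - 10.255.255.255)
  172.16.0.0/12 (172.16.0.0 - 172.31.255.255)
  192.168.0.0/16 (192.168.0.0 - 192.168.255.255)
Public (not in any RFC 1918 range)


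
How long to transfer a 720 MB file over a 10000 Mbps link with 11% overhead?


Effective throughput = 10000 * (1 - 11/100) = 8900 Mbps
File size in Mb = 720 * 8 = 5760 Mb
Time = 5760 / 8900
Time = 0.6472 seconds


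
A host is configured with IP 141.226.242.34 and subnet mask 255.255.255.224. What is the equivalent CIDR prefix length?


Binary: 11111111.11111111.11111111.11100000
Count leading 1s
Prefix: /27


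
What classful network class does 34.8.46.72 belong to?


First octet: 34
Binary: 00100010
0xxxxxxx -> Class A (1-126)
Class A, default mask 255.0.0.0 (/8)


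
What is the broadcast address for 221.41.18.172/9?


Network: 221.0.0.0/9
Host bits = 23
Set all host bits to 1:
Broadcast: 221.127.255.255


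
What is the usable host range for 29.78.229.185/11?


Network: 29.64.0.0
Broadcast: 29.95.255.255
First usable = network + 1
Last usable = broadcast - 1
Range: 29.64.0.1 to 29.95.255.254


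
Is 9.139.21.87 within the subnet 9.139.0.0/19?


Subnet network: 9.139.0.0
Test IP AND mask: 9.139.0.0
Yes, 9.139.21.87 is in 9.139.0.0/19


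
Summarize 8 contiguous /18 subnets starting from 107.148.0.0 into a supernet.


Original prefix: /18
Number of subnets: 8 = 2^3
New prefix = 18 - 3 = 15
Supernet: 107.148.0.0/15


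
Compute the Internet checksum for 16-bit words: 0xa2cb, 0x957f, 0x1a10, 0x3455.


Sum all words (with carry folding):
+ 0xa2cb = 0xa2cb
+ 0x957f = 0x384b
+ 0x1a10 = 0x525b
+ 0x3455 = 0x86b0
One's complement: ~0x86b0
Checksum = 0x794f


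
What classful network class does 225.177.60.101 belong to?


First octet: 225
Binary: 11100001
1110xxxx -> Class D (224-239)
Class D (multicast), default mask N/A


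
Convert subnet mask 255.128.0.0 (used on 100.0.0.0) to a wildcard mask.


Subnet mask: 255.128.0.0
Wildcard = 255.255.255.255 - subnet mask
255 - 255 = 0
255 - 128 = 127
255 - 0 = 255
255 - 0 = 255
Wildcard: 0.127.255.255


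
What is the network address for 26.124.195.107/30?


IP:   00011010.01111100.11000011.01101011
Mask: 11111111.11111111.11111111.11111100
AND operation:
Net:  00011010.01111100.11000011.01101000
Network: 26.124.195.104/30


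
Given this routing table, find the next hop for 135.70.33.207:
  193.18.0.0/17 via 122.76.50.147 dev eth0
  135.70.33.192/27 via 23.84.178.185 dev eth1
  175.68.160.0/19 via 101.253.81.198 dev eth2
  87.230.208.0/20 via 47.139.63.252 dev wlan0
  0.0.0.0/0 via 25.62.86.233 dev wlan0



Longest prefix match for 135.70.33.207:
  /17 193.18.0.0: no
  /27 135.70.33.192: MATCH
  /19 175.68.160.0: no
  /20 87.230.208.0: no
  /0 0.0.0.0: MATCH
Selected: next-hop 23.84.178.185 via eth1 (matched /27)


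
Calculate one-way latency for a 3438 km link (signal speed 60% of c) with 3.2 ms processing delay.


Speed = 0.6 * 3e5 km/s = 180000 km/s
Propagation delay = 3438 / 180000 = 0.0191 s = 19.1 ms
Processing delay = 3.2 ms
Total one-way latency = 22.3 ms


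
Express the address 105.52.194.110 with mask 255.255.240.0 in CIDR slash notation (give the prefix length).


Binary: 11111111.11111111.11110000.00000000
Count leading 1s
Prefix: /20


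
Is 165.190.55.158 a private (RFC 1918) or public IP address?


RFC 1918 private ranges:
  10.0.0.0/8 (10.0.0.0 - 10.255.255.255)
  172.16.0.0/12 (172.16.0.0 - 172.31.255.255)
  192.168.0.0/16 (192.168.0.0 - 192.168.255.255)
Public (not in any RFC 1918 range)


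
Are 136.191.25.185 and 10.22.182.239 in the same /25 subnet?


Mask: 255.255.255.128
136.191.25.185 AND mask = 136.191.25.128
10.22.182.239 AND mask = 10.22.182.128
No, different subnets (136.191.25.128 vs 10.22.182.128)


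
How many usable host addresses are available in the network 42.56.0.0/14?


Host bits = 32 - 14 = 18
Total addresses = 2^18 = 262144
Usable = total - 2 (network and broadcast)
Usable hosts: 262142


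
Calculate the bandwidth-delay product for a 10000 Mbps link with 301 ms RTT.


BDP = bandwidth * RTT
= 10000 Mbps * 301 ms
= 10000 * 1e6 * 301 / 1000 bits
= 3010000000 bits
= 376250000 bytes
= 367431.6406 KB
BDP = 3010000000 bits (376250000 bytes)


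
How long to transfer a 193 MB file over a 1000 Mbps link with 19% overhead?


Effective throughput = 1000 * (1 - 19/100) = 810 Mbps
File size in Mb = 193 * 8 = 1544 Mb
Time = 1544 / 810
Time = 1.9062 seconds


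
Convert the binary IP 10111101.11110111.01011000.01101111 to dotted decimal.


10111101 = 189
11110111 = 247
01011000 = 88
01101111 = 111
IP: 189.247.88.111


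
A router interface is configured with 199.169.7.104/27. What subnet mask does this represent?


/27 means 27 network bits, 5 host bits
Binary: 11111111111111111111111111100000
Mask: 255.255.255.224


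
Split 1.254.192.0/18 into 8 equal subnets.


New prefix = 18 + 3 = 21
Each subnet has 2048 addresses
  1.254.192.0/21
  1.254.200.0/21
  1.254.208.0/21
  1.254.216.0/21
  1.254.224.0/21
  1.254.232.0/21
  1.254.240.0/21
  1.254.248.0/21
Subnets: 1.254.192.0/21, 1.254.200.0/21, 1.254.208.0/21, 1.254.216.0/21, 1.254.224.0/21, 1.254.232.0/21, 1.254.240.0/21, 1.254.248.0/21


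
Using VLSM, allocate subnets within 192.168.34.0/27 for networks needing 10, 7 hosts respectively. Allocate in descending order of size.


10 hosts -> /28 (14 usable): 192.168.34.0/28
7 hosts -> /28 (14 usable): 192.168.34.16/28
Allocation: 192.168.34.0/28 (10 hosts, 14 usable); 192.168.34.16/28 (7 hosts, 14 usable)


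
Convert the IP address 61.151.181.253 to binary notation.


61 = 00111101
151 = 10010111
181 = 10110101
253 = 11111101
Binary: 00111101.10010111.10110101.11111101


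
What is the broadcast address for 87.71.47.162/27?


Network: 87.71.47.160/27
Host bits = 5
Set all host bits to 1:
Broadcast: 87.71.47.191


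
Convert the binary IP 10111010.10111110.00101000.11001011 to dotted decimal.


10111010 = 186
10111110 = 190
00101000 = 40
11001011 = 203
IP: 186.190.40.203


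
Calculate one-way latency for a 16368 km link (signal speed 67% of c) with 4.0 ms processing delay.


Speed = 0.67 * 3e5 km/s = 201000 km/s
Propagation delay = 16368 / 201000 = 0.0814 s = 81.4328 ms
Processing delay = 4.0 ms
Total one-way latency = 85.4328 ms


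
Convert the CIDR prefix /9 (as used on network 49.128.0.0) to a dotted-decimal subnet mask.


/9 means 9 network bits, 23 host bits
Binary: 11111111100000000000000000000000
Mask: 255.128.0.0


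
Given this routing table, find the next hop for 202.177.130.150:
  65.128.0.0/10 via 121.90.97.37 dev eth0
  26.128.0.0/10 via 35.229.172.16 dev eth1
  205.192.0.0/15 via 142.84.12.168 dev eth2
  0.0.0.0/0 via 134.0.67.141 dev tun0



Longest prefix match for 202.177.130.150:
  /10 65.128.0.0: no
  /10 26.128.0.0: no
  /15 205.192.0.0: no
  /0 0.0.0.0: MATCH
Selected: next-hop 134.0.67.141 via tun0 (matched /0)


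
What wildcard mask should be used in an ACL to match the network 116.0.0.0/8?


Subnet mask: 255.0.0.0
Wildcard = 255.255.255.255 - subnet mask
255 - 255 = 0
255 - 0 = 255
255 - 0 = 255
255 - 0 = 255
Wildcard: 0.255.255.255


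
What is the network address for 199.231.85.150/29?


IP:   11000111.11100111.01010101.10010110
Mask: 11111111.11111111.11111111.11111000
AND operation:
Net:  11000111.11100111.01010101.10010000
Network: 199.231.85.144/29


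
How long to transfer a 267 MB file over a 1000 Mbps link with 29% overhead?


Effective throughput = 1000 * (1 - 29/100) = 710 Mbps
File size in Mb = 267 * 8 = 2136 Mb
Time = 2136 / 710
Time = 3.0085 seconds


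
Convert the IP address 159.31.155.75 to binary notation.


159 = 10011111
31 = 00011111
155 = 10011011
75 = 01001011
Binary: 10011111.00011111.10011011.01001011


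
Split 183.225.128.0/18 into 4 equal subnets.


New prefix = 18 + 2 = 20
Each subnet has 4096 addresses
  183.225.128.0/20
  183.225.144.0/20
  183.225.160.0/20
  183.225.176.0/20
Subnets: 183.225.128.0/20, 183.225.144.0/20, 183.225.160.0/20, 183.225.176.0/20


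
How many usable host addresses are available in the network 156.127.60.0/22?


Host bits = 32 - 22 = 10
Total addresses = 2^10 = 1024
Usable = total - 2 (network and broadcast)
Usable hosts: 1022


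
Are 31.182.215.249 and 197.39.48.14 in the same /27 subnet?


Mask: 255.255.255.224
31.182.215.249 AND mask = 31.182.215.224
197.39.48.14 AND mask = 197.39.48.0
No, different subnets (31.182.215.224 vs 197.39.48.0)


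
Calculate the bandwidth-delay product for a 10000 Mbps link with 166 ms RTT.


BDP = bandwidth * RTT
= 10000 Mbps * 166 ms
= 10000 * 1e6 * 166 / 1000 bits
= 1660000000 bits
= 207500000 bytes
= 202636.7188 KB
BDP = 1660000000 bits (207500000 bytes)


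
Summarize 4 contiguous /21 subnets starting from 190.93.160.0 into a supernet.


Original prefix: /21
Number of subnets: 4 = 2^2
New prefix = 21 - 2 = 19
Supernet: 190.93.160.0/19


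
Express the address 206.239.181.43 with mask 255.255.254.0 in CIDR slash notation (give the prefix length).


Binary: 11111111.11111111.11111110.00000000
Count leading 1s
Prefix: /23


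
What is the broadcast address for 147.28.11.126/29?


Network: 147.28.11.120/29
Host bits = 3
Set all host bits to 1:
Broadcast: 147.28.11.127


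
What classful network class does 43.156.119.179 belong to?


First octet: 43
Binary: 00101011
0xxxxxxx -> Class A (1-126)
Class A, default mask 255.0.0.0 (/8)


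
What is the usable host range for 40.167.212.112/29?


Network: 40.167.212.112
Broadcast: 40.167.212.119
First usable = network + 1
Last usable = broadcast - 1
Range: 40.167.212.113 to 40.167.212.118


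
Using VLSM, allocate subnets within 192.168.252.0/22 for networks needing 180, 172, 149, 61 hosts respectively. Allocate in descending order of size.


180 hosts -> /24 (254 usable): 192.168.252.0/24
172 hosts -> /24 (254 usable): 192.168.253.0/24
149 hosts -> /24 (254 usable): 192.168.254.0/24
61 hosts -> /26 (62 usable): 192.168.255.0/26
Allocation: 192.168.252.0/24 (180 hosts, 254 usable); 192.168.253.0/24 (172 hosts, 254 usable); 192.168.254.0/24 (149 hosts, 254 usable); 192.168.255.0/26 (61 hosts, 62 usable)


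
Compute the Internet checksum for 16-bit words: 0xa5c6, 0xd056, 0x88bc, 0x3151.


Sum all words (with carry folding):
+ 0xa5c6 = 0xa5c6
+ 0xd056 = 0x761d
+ 0x88bc = 0xfed9
+ 0x3151 = 0x302b
One's complement: ~0x302b
Checksum = 0xcfd4


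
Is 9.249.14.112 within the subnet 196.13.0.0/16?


Subnet network: 196.13.0.0
Test IP AND mask: 9.249.0.0
No, 9.249.14.112 is not in 196.13.0.0/16


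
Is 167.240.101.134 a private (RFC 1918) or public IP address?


RFC 1918 private ranges:
  10.0.0.0/8 (10.0.0.0 - 10.255.255.255)
  172.16.0.0/12 (172.16.0.0 - 172.31.255.255)
  192.168.0.0/16 (192.168.0.0 - 192.168.255.255)
Public (not in any RFC 1918 range)


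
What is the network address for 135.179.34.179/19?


IP:   10000111.10110011.00100010.10110011
Mask: 11111111.11111111.11100000.00000000
AND operation:
Net:  10000111.10110011.00100000.00000000
Network: 135.179.32.0/19


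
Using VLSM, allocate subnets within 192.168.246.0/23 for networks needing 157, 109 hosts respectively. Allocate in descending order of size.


157 hosts -> /24 (254 usable): 192.168.246.0/24
109 hosts -> /25 (126 usable): 192.168.247.0/25
Allocation: 192.168.246.0/24 (157 hosts, 254 usable); 192.168.247.0/25 (109 hosts, 126 usable)


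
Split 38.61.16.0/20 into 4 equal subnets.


New prefix = 20 + 2 = 22
Each subnet has 1024 addresses
  38.61.16.0/22
  38.61.20.0/22
  38.61.24.0/22
  38.61.28.0/22
Subnets: 38.61.16.0/22, 38.61.20.0/22, 38.61.24.0/22, 38.61.28.0/22


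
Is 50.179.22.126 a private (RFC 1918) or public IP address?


RFC 1918 private ranges:
  10.0.0.0/8 (10.0.0.0 - 10.255.255.255)
  172.16.0.0/12 (172.16.0.0 - 172.31.255.255)
  192.168.0.0/16 (192.168.0.0 - 192.168.255.255)
Public (not in any RFC 1918 range)


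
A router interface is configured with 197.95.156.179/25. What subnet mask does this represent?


/25 means 25 network bits, 7 host bits
Binary: 11111111111111111111111110000000
Mask: 255.255.255.128


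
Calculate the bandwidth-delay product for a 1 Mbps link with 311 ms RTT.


BDP = bandwidth * RTT
= 1 Mbps * 311 ms
= 1 * 1e6 * 311 / 1000 bits
= 311000 bits
= 38875 bytes
= 37.9639 KB
BDP = 311000 bits (38875 bytes)


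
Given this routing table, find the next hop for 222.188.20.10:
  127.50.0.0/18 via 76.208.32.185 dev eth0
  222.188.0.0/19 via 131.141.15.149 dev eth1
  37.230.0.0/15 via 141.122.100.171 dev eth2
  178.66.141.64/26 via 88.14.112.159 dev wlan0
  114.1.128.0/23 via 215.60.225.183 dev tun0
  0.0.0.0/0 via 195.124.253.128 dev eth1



Longest prefix match for 222.188.20.10:
  /18 127.50.0.0: no
  /19 222.188.0.0: MATCH
  /15 37.230.0.0: no
  /26 178.66.141.64: no
  /23 114.1.128.0: no
  /0 0.0.0.0: MATCH
Selected: next-hop 131.141.15.149 via eth1 (matched /19)


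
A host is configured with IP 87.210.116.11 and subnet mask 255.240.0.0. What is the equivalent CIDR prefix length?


Binary: 11111111.11110000.00000000.00000000
Count leading 1s
Prefix: /12


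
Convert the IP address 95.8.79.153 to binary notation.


95 = 01011111
8 = 00001000
79 = 01001111
153 = 10011001
Binary: 01011111.00001000.01001111.10011001


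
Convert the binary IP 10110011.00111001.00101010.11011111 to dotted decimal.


10110011 = 179
00111001 = 57
00101010 = 42
11011111 = 223
IP: 179.57.42.223


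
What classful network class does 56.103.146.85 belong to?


First octet: 56
Binary: 00111000
0xxxxxxx -> Class A (1-126)
Class A, default mask 255.0.0.0 (/8)


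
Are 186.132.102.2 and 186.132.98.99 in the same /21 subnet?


Mask: 255.255.248.0
186.132.102.2 AND mask = 186.132.96.0
186.132.98.99 AND mask = 186.132.96.0
Yes, same subnet (186.132.96.0)


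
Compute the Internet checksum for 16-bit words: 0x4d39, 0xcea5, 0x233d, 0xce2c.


Sum all words (with carry folding):
+ 0x4d39 = 0x4d39
+ 0xcea5 = 0x1bdf
+ 0x233d = 0x3f1c
+ 0xce2c = 0x0d49
One's complement: ~0x0d49
Checksum = 0xf2b6


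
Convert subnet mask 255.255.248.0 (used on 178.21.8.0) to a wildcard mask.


Subnet mask: 255.255.248.0
Wildcard = 255.255.255.255 - subnet mask
255 - 255 = 0
255 - 255 = 0
255 - 248 = 7
255 - 0 = 255
Wildcard: 0.0.7.255


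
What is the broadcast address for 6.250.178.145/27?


Network: 6.250.178.128/27
Host bits = 5
Set all host bits to 1:
Broadcast: 6.250.178.159


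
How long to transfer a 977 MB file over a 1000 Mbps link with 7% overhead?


Effective throughput = 1000 * (1 - 7/100) = 930.0 Mbps
File size in Mb = 977 * 8 = 7816 Mb
Time = 7816 / 930.0
Time = 8.4043 seconds


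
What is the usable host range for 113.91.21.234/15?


Network: 113.90.0.0
Broadcast: 113.91.255.255
First usable = network + 1
Last usable = broadcast - 1
Range: 113.90.0.1 to 113.91.255.254


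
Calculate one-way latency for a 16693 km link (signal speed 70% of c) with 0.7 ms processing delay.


Speed = 0.7 * 3e5 km/s = 210000 km/s
Propagation delay = 16693 / 210000 = 0.0795 s = 79.4905 ms
Processing delay = 0.7 ms
Total one-way latency = 80.1905 ms


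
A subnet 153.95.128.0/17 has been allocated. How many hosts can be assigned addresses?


Host bits = 32 - 17 = 15
Total addresses = 2^15 = 32768
Usable = total - 2 (network and broadcast)
Usable hosts: 32766


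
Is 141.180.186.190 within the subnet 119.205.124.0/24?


Subnet network: 119.205.124.0
Test IP AND mask: 141.180.186.0
No, 141.180.186.190 is not in 119.205.124.0/24


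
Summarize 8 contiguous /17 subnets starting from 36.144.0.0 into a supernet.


Original prefix: /17
Number of subnets: 8 = 2^3
New prefix = 17 - 3 = 14
Supernet: 36.144.0.0/14


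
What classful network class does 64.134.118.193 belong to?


First octet: 64
Binary: 01000000
0xxxxxxx -> Class A (1-126)
Class A, default mask 255.0.0.0 (/8)


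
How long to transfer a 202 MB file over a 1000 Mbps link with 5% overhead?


Effective throughput = 1000 * (1 - 5/100) = 950 Mbps
File size in Mb = 202 * 8 = 1616 Mb
Time = 1616 / 950
Time = 1.7011 seconds


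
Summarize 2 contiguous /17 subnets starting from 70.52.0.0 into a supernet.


Original prefix: /17
Number of subnets: 2 = 2^1
New prefix = 17 - 1 = 16
Supernet: 70.52.0.0/16


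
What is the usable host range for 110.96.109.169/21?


Network: 110.96.104.0
Broadcast: 110.96.111.255
First usable = network + 1
Last usable = broadcast - 1
Range: 110.96.104.1 to 110.96.111.254


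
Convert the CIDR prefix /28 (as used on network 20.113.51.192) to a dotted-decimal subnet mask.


/28 means 28 network bits, 4 host bits
Binary: 11111111111111111111111111110000
Mask: 255.255.255.240


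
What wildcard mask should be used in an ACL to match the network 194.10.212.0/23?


Subnet mask: 255.255.254.0
Wildcard = 255.255.255.255 - subnet mask
255 - 255 = 0
255 - 255 = 0
255 - 254 = 1
255 - 0 = 255
Wildcard: 0.0.1.255


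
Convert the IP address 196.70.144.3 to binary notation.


196 = 11000100
70 = 01000110
144 = 10010000
3 = 00000011
Binary: 11000100.01000110.10010000.00000011


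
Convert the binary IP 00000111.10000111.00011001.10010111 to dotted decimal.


00000111 = 7
10000111 = 135
00011001 = 25
10010111 = 151
IP: 7.135.25.151


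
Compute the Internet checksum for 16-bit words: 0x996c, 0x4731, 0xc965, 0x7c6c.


Sum all words (with carry folding):
+ 0x996c = 0x996c
+ 0x4731 = 0xe09d
+ 0xc965 = 0xaa03
+ 0x7c6c = 0x2670
One's complement: ~0x2670
Checksum = 0xd98f


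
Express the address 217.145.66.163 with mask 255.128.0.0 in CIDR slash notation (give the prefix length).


Binary: 11111111.10000000.00000000.00000000
Count leading 1s
Prefix: /9


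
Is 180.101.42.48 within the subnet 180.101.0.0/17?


Subnet network: 180.101.0.0
Test IP AND mask: 180.101.0.0
Yes, 180.101.42.48 is in 180.101.0.0/17


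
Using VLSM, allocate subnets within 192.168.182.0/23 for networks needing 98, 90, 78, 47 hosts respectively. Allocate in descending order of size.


98 hosts -> /25 (126 usable): 192.168.182.0/25
90 hosts -> /25 (126 usable): 192.168.182.128/25
78 hosts -> /25 (126 usable): 192.168.183.0/25
47 hosts -> /26 (62 usable): 192.168.183.128/26
Allocation: 192.168.182.0/25 (98 hosts, 126 usable); 192.168.182.128/25 (90 hosts, 126 usable); 192.168.183.0/25 (78 hosts, 126 usable); 192.168.183.128/26 (47 hosts, 62 usable)


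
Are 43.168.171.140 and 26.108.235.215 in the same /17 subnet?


Mask: 255.255.128.0
43.168.171.140 AND mask = 43.168.128.0
26.108.235.215 AND mask = 26.108.128.0
No, different subnets (43.168.128.0 vs 26.108.128.0)


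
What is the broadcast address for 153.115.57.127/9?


Network: 153.0.0.0/9
Host bits = 23
Set all host bits to 1:
Broadcast: 153.127.255.255


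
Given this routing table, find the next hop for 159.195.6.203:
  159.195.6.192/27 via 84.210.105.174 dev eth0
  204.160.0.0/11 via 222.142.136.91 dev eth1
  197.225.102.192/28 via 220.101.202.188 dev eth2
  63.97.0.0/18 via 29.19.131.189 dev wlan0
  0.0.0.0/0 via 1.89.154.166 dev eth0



Longest prefix match for 159.195.6.203:
  /27 159.195.6.192: MATCH
  /11 204.160.0.0: no
  /28 197.225.102.192: no
  /18 63.97.0.0: no
  /0 0.0.0.0: MATCH
Selected: next-hop 84.210.105.174 via eth0 (matched /27)


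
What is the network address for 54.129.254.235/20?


IP:   00110110.10000001.11111110.11101011
Mask: 11111111.11111111.11110000.00000000
AND operation:
Net:  00110110.10000001.11110000.00000000
Network: 54.129.240.0/20


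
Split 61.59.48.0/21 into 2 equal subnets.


New prefix = 21 + 1 = 22
Each subnet has 1024 addresses
  61.59.48.0/22
  61.59.52.0/22
Subnets: 61.59.48.0/22, 61.59.52.0/22


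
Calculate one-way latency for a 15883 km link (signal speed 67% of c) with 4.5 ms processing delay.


Speed = 0.67 * 3e5 km/s = 201000 km/s
Propagation delay = 15883 / 201000 = 0.079 s = 79.0199 ms
Processing delay = 4.5 ms
Total one-way latency = 83.5199 ms


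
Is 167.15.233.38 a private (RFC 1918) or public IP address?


RFC 1918 private ranges:
  10.0.0.0/8 (10.0.0.0 - 10.255.255.255)
  172.16.0.0/12 (172.16.0.0 - 172.31.255.255)
  192.168.0.0/16 (192.168.0.0 - 192.168.255.255)
Public (not in any RFC 1918 range)


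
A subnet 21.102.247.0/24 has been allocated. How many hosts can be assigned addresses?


Host bits = 32 - 24 = 8
Total addresses = 2^8 = 256
Usable = total - 2 (network and broadcast)
Usable hosts: 254


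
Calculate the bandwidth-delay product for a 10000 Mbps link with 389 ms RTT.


BDP = bandwidth * RTT
= 10000 Mbps * 389 ms
= 10000 * 1e6 * 389 / 1000 bits
= 3890000000 bits
= 486250000 bytes
= 474853.5156 KB
BDP = 3890000000 bits (486250000 bytes)


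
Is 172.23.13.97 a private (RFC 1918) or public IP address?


RFC 1918 private ranges:
  10.0.0.0/8 (10.0.0.0 - 10.255.255.255)
  172.16.0.0/12 (172.16.0.0 - 172.31.255.255)
  192.168.0.0/16 (192.168.0.0 - 192.168.255.255)
Private (in 172.16.0.0/12)


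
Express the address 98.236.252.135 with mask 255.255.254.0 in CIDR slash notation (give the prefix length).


Binary: 11111111.11111111.11111110.00000000
Count leading 1s
Prefix: /23


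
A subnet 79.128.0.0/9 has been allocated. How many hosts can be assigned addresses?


Host bits = 32 - 9 = 23
Total addresses = 2^23 = 8388608
Usable = total - 2 (network and broadcast)
Usable hosts: 8388606


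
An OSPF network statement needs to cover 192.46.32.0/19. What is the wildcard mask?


Subnet mask: 255.255.224.0
Wildcard = 255.255.255.255 - subnet mask
255 - 255 = 0
255 - 255 = 0
255 - 224 = 31
255 - 0 = 255
Wildcard: 0.0.31.255


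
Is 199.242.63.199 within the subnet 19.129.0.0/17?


Subnet network: 19.129.0.0
Test IP AND mask: 199.242.0.0
No, 199.242.63.199 is not in 19.129.0.0/17


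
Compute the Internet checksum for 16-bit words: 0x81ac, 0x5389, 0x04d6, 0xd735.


Sum all words (with carry folding):
+ 0x81ac = 0x81ac
+ 0x5389 = 0xd535
+ 0x04d6 = 0xda0b
+ 0xd735 = 0xb141
One's complement: ~0xb141
Checksum = 0x4ebe


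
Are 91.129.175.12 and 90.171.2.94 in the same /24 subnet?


Mask: 255.255.255.0
91.129.175.12 AND mask = 91.129.175.0
90.171.2.94 AND mask = 90.171.2.0
No, different subnets (91.129.175.0 vs 90.171.2.0)


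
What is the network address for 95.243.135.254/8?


IP:   01011111.11110011.10000111.11111110
Mask: 11111111.00000000.00000000.00000000
AND operation:
Net:  01011111.00000000.00000000.00000000
Network: 95.0.0.0/8


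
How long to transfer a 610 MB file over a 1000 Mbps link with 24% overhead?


Effective throughput = 1000 * (1 - 24/100) = 760 Mbps
File size in Mb = 610 * 8 = 4880 Mb
Time = 4880 / 760
Time = 6.4211 seconds


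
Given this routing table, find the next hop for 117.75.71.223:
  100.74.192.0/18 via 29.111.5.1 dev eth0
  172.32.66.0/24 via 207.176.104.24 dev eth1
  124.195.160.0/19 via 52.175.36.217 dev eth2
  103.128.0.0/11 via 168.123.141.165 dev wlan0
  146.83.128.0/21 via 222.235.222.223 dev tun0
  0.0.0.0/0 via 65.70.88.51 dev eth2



Longest prefix match for 117.75.71.223:
  /18 100.74.192.0: no
  /24 172.32.66.0: no
  /19 124.195.160.0: no
  /11 103.128.0.0: no
  /21 146.83.128.0: no
  /0 0.0.0.0: MATCH
Selected: next-hop 65.70.88.51 via eth2 (matched /0)


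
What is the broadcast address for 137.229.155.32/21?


Network: 137.229.152.0/21
Host bits = 11
Set all host bits to 1:
Broadcast: 137.229.159.255


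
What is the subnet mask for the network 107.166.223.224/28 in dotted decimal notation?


/28 means 28 network bits, 4 host bits
Binary: 11111111111111111111111111110000
Mask: 255.255.255.240


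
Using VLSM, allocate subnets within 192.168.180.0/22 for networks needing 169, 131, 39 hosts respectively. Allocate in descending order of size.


169 hosts -> /24 (254 usable): 192.168.180.0/24
131 hosts -> /24 (254 usable): 192.168.181.0/24
39 hosts -> /26 (62 usable): 192.168.182.0/26
Allocation: 192.168.180.0/24 (169 hosts, 254 usable); 192.168.181.0/24 (131 hosts, 254 usable); 192.168.182.0/26 (39 hosts, 62 usable)


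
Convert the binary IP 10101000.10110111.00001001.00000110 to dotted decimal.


10101000 = 168
10110111 = 183
00001001 = 9
00000110 = 6
IP: 168.183.9.6


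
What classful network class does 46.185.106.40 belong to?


First octet: 46
Binary: 00101110
0xxxxxxx -> Class A (1-126)
Class A, default mask 255.0.0.0 (/8)


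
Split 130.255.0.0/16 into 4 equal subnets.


New prefix = 16 + 2 = 18
Each subnet has 16384 addresses
  130.255.0.0/18
  130.255.64.0/18
  130.255.128.0/18
  130.255.192.0/18
Subnets: 130.255.0.0/18, 130.255.64.0/18, 130.255.128.0/18, 130.255.192.0/18


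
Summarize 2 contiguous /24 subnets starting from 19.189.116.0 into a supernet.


Original prefix: /24
Number of subnets: 2 = 2^1
New prefix = 24 - 1 = 23
Supernet: 19.189.116.0/23


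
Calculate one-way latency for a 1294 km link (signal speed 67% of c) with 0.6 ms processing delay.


Speed = 0.67 * 3e5 km/s = 201000 km/s
Propagation delay = 1294 / 201000 = 0.0064 s = 6.4378 ms
Processing delay = 0.6 ms
Total one-way latency = 7.0378 ms


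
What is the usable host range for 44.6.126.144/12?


Network: 44.0.0.0
Broadcast: 44.15.255.255
First usable = network + 1
Last usable = broadcast - 1
Range: 44.0.0.1 to 44.15.255.254


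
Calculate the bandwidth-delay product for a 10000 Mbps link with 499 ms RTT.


BDP = bandwidth * RTT
= 10000 Mbps * 499 ms
= 10000 * 1e6 * 499 / 1000 bits
= 4990000000 bits
= 623750000 bytes
= 609130.8594 KB
BDP = 4990000000 bits (623750000 bytes)


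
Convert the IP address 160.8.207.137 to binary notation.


160 = 10100000
8 = 00001000
207 = 11001111
137 = 10001001
Binary: 10100000.00001000.11001111.10001001


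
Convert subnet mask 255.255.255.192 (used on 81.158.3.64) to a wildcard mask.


Subnet mask: 255.255.255.192
Wildcard = 255.255.255.255 - subnet mask
255 - 255 = 0
255 - 255 = 0
255 - 255 = 0
255 - 192 = 63
Wildcard: 0.0.0.63


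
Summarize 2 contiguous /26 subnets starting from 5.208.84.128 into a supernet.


Original prefix: /26
Number of subnets: 2 = 2^1
New prefix = 26 - 1 = 25
Supernet: 5.208.84.128/25


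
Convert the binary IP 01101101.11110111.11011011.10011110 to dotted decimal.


01101101 = 109
11110111 = 247
11011011 = 219
10011110 = 158
IP: 109.247.219.158


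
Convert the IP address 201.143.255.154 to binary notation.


201 = 11001001
143 = 10001111
255 = 11111111
154 = 10011010
Binary: 11001001.10001111.11111111.10011010


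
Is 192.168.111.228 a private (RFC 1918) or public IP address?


RFC 1918 private ranges:
  10.0.0.0/8 (10.0.0.0 - 10.255.255.255)
  172.16.0.0/12 (172.16.0.0 - 172.31.255.255)
  192.168.0.0/16 (192.168.0.0 - 192.168.255.255)
Private (in 192.168.0.0/16)


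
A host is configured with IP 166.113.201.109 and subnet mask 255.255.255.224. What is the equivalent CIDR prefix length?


Binary: 11111111.11111111.11111111.11100000
Count leading 1s
Prefix: /27


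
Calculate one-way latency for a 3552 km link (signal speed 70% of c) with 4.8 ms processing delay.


Speed = 0.7 * 3e5 km/s = 210000 km/s
Propagation delay = 3552 / 210000 = 0.0169 s = 16.9143 ms
Processing delay = 4.8 ms
Total one-way latency = 21.7143 ms


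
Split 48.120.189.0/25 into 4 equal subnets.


New prefix = 25 + 2 = 27
Each subnet has 32 addresses
  48.120.189.0/27
  48.120.189.32/27
  48.120.189.64/27
  48.120.189.96/27
Subnets: 48.120.189.0/27, 48.120.189.32/27, 48.120.189.64/27, 48.120.189.96/27


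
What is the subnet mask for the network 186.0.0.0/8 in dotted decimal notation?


/8 means 8 network bits, 24 host bits
Binary: 11111111000000000000000000000000
Mask: 255.0.0.0


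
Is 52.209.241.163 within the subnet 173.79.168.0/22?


Subnet network: 173.79.168.0
Test IP AND mask: 52.209.240.0
No, 52.209.241.163 is not in 173.79.168.0/22


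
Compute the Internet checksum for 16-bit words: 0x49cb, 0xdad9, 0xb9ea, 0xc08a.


Sum all words (with carry folding):
+ 0x49cb = 0x49cb
+ 0xdad9 = 0x24a5
+ 0xb9ea = 0xde8f
+ 0xc08a = 0x9f1a
One's complement: ~0x9f1a
Checksum = 0x60e5


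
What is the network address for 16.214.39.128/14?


IP:   00010000.11010110.00100111.10000000
Mask: 11111111.11111100.00000000.00000000
AND operation:
Net:  00010000.11010100.00000000.00000000
Network: 16.212.0.0/14


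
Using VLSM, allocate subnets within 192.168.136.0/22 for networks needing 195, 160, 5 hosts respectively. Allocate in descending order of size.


195 hosts -> /24 (254 usable): 192.168.136.0/24
160 hosts -> /24 (254 usable): 192.168.137.0/24
5 hosts -> /29 (6 usable): 192.168.138.0/29
Allocation: 192.168.136.0/24 (195 hosts, 254 usable); 192.168.137.0/24 (160 hosts, 254 usable); 192.168.138.0/29 (5 hosts, 6 usable)


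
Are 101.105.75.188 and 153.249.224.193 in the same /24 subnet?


Mask: 255.255.255.0
101.105.75.188 AND mask = 101.105.75.0
153.249.224.193 AND mask = 153.249.224.0
No, different subnets (101.105.75.0 vs 153.249.224.0)


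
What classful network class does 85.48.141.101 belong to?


First octet: 85
Binary: 01010101
0xxxxxxx -> Class A (1-126)
Class A, default mask 255.0.0.0 (/8)


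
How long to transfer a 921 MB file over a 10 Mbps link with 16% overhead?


Effective throughput = 10 * (1 - 16/100) = 8.4 Mbps
File size in Mb = 921 * 8 = 7368 Mb
Time = 7368 / 8.4
Time = 877.1429 seconds


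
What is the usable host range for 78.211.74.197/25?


Network: 78.211.74.128
Broadcast: 78.211.74.255
First usable = network + 1
Last usable = broadcast - 1
Range: 78.211.74.129 to 78.211.74.254


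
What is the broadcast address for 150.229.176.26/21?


Network: 150.229.176.0/21
Host bits = 11
Set all host bits to 1:
Broadcast: 150.229.183.255


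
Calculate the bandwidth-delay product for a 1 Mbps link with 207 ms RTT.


BDP = bandwidth * RTT
= 1 Mbps * 207 ms
= 1 * 1e6 * 207 / 1000 bits
= 207000 bits
= 25875 bytes
= 25.2686 KB
BDP = 207000 bits (25875 bytes)


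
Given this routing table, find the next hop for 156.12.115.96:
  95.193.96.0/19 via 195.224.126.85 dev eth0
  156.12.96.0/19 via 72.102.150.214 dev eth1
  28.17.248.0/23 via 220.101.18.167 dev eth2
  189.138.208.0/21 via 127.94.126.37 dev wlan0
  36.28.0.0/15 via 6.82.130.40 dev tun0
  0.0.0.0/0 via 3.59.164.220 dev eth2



Longest prefix match for 156.12.115.96:
  /19 95.193.96.0: no
  /19 156.12.96.0: MATCH
  /23 28.17.248.0: no
  /21 189.138.208.0: no
  /15 36.28.0.0: no
  /0 0.0.0.0: MATCH
Selected: next-hop 72.102.150.214 via eth1 (matched /19)


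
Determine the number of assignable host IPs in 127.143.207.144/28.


Host bits = 32 - 28 = 4
Total addresses = 2^4 = 16
Usable = total - 2 (network and broadcast)
Usable hosts: 14


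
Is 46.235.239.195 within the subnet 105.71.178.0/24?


Subnet network: 105.71.178.0
Test IP AND mask: 46.235.239.0
No, 46.235.239.195 is not in 105.71.178.0/24


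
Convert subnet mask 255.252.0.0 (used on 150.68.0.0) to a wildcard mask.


Subnet mask: 255.252.0.0
Wildcard = 255.255.255.255 - subnet mask
255 - 255 = 0
255 - 252 = 3
255 - 0 = 255
255 - 0 = 255
Wildcard: 0.3.255.255


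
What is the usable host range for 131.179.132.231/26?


Network: 131.179.132.192
Broadcast: 131.179.132.255
First usable = network + 1
Last usable = broadcast - 1
Range: 131.179.132.193 to 131.179.132.254


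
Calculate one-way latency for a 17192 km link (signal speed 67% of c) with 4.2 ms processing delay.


Speed = 0.67 * 3e5 km/s = 201000 km/s
Propagation delay = 17192 / 201000 = 0.0855 s = 85.5323 ms
Processing delay = 4.2 ms
Total one-way latency = 89.7323 ms


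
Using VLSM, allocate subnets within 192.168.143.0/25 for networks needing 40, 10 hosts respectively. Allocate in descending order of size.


40 hosts -> /26 (62 usable): 192.168.143.0/26
10 hosts -> /28 (14 usable): 192.168.143.64/28
Allocation: 192.168.143.0/26 (40 hosts, 62 usable); 192.168.143.64/28 (10 hosts, 14 usable)


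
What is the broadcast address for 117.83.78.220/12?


Network: 117.80.0.0/12
Host bits = 20
Set all host bits to 1:
Broadcast: 117.95.255.255


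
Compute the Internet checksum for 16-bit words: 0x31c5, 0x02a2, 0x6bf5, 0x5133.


Sum all words (with carry folding):
+ 0x31c5 = 0x31c5
+ 0x02a2 = 0x3467
+ 0x6bf5 = 0xa05c
+ 0x5133 = 0xf18f
One's complement: ~0xf18f
Checksum = 0x0e70


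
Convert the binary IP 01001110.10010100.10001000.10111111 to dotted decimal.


01001110 = 78
10010100 = 148
10001000 = 136
10111111 = 191
IP: 78.148.136.191


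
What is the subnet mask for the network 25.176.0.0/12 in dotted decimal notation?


/12 means 12 network bits, 20 host bits
Binary: 11111111111100000000000000000000
Mask: 255.240.0.0


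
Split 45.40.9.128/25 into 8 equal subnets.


New prefix = 25 + 3 = 28
Each subnet has 16 addresses
  45.40.9.128/28
  45.40.9.144/28
  45.40.9.160/28
  45.40.9.176/28
  45.40.9.192/28
  45.40.9.208/28
  45.40.9.224/28
  45.40.9.240/28
Subnets: 45.40.9.128/28, 45.40.9.144/28, 45.40.9.160/28, 45.40.9.176/28, 45.40.9.192/28, 45.40.9.208/28, 45.40.9.224/28, 45.40.9.240/28


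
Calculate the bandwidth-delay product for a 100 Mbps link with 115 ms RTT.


BDP = bandwidth * RTT
= 100 Mbps * 115 ms
= 100 * 1e6 * 115 / 1000 bits
= 11500000 bits
= 1437500 bytes
= 1403.8086 KB
BDP = 11500000 bits (1437500 bytes)


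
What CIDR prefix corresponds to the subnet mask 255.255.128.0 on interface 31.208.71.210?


Binary: 11111111.11111111.10000000.00000000
Count leading 1s
Prefix: /17


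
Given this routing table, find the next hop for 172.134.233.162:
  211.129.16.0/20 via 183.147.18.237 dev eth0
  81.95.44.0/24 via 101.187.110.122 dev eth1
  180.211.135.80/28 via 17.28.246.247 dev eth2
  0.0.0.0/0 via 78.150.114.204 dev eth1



Longest prefix match for 172.134.233.162:
  /20 211.129.16.0: no
  /24 81.95.44.0: no
  /28 180.211.135.80: no
  /0 0.0.0.0: MATCH
Selected: next-hop 78.150.114.204 via eth1 (matched /0)


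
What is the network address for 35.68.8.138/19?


IP:   00100011.01000100.00001000.10001010
Mask: 11111111.11111111.11100000.00000000
AND operation:
Net:  00100011.01000100.00000000.00000000
Network: 35.68.0.0/19


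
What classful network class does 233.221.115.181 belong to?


First octet: 233
Binary: 11101001
1110xxxx -> Class D (224-239)
Class D (multicast), default mask N/A


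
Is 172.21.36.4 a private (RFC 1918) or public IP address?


RFC 1918 private ranges:
  10.0.0.0/8 (10.0.0.0 - 10.255.255.255)
  172.16.0.0/12 (172.16.0.0 - 172.31.255.255)
  192.168.0.0/16 (192.168.0.0 - 192.168.255.255)
Private (in 172.16.0.0/12)


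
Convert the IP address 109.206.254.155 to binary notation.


109 = 01101101
206 = 11001110
254 = 11111110
155 = 10011011
Binary: 01101101.11001110.11111110.10011011


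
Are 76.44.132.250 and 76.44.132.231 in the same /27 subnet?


Mask: 255.255.255.224
76.44.132.250 AND mask = 76.44.132.224
76.44.132.231 AND mask = 76.44.132.224
Yes, same subnet (76.44.132.224)


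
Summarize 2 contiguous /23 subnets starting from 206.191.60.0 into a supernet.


Original prefix: /23
Number of subnets: 2 = 2^1
New prefix = 23 - 1 = 22
Supernet: 206.191.60.0/22


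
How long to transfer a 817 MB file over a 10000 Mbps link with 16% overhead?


Effective throughput = 10000 * (1 - 16/100) = 8400 Mbps
File size in Mb = 817 * 8 = 6536 Mb
Time = 6536 / 8400
Time = 0.7781 seconds


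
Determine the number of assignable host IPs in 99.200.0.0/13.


Host bits = 32 - 13 = 19
Total addresses = 2^19 = 524288
Usable = total - 2 (network and broadcast)
Usable hosts: 524286


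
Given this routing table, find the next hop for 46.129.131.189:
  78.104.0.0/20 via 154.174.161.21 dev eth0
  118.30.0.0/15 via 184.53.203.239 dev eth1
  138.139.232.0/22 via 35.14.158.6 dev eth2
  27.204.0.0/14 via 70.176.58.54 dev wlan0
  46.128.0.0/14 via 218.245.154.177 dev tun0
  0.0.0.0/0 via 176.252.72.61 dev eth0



Longest prefix match for 46.129.131.189:
  /20 78.104.0.0: no
  /15 118.30.0.0: no
  /22 138.139.232.0: no
  /14 27.204.0.0: no
  /14 46.128.0.0: MATCH
  /0 0.0.0.0: MATCH
Selected: next-hop 218.245.154.177 via tun0 (matched /14)


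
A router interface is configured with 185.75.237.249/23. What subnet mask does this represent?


/23 means 23 network bits, 9 host bits
Binary: 11111111111111111111111000000000
Mask: 255.255.254.0


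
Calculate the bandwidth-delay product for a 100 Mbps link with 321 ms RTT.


BDP = bandwidth * RTT
= 100 Mbps * 321 ms
= 100 * 1e6 * 321 / 1000 bits
= 32100000 bits
= 4012500 bytes
= 3918.457 KB
BDP = 32100000 bits (4012500 bytes)


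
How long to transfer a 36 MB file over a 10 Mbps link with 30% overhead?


Effective throughput = 10 * (1 - 30/100) = 7 Mbps
File size in Mb = 36 * 8 = 288 Mb
Time = 288 / 7
Time = 41.1429 seconds


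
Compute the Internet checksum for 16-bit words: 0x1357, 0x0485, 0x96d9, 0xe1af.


Sum all words (with carry folding):
+ 0x1357 = 0x1357
+ 0x0485 = 0x17dc
+ 0x96d9 = 0xaeb5
+ 0xe1af = 0x9065
One's complement: ~0x9065
Checksum = 0x6f9a


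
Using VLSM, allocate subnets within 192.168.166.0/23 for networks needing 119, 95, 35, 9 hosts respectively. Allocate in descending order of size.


119 hosts -> /25 (126 usable): 192.168.166.0/25
95 hosts -> /25 (126 usable): 192.168.166.128/25
35 hosts -> /26 (62 usable): 192.168.167.0/26
9 hosts -> /28 (14 usable): 192.168.167.64/28
Allocation: 192.168.166.0/25 (119 hosts, 126 usable); 192.168.166.128/25 (95 hosts, 126 usable); 192.168.167.0/26 (35 hosts, 62 usable); 192.168.167.64/28 (9 hosts, 14 usable)


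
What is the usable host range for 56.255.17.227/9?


Network: 56.128.0.0
Broadcast: 56.255.255.255
First usable = network + 1
Last usable = broadcast - 1
Range: 56.128.0.1 to 56.255.255.254


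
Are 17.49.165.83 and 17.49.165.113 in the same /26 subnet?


Mask: 255.255.255.192
17.49.165.83 AND mask = 17.49.165.64
17.49.165.113 AND mask = 17.49.165.64
Yes, same subnet (17.49.165.64)


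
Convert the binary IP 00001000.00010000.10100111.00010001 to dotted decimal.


00001000 = 8
00010000 = 16
10100111 = 167
00010001 = 17
IP: 8.16.167.17


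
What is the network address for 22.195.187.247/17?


IP:   00010110.11000011.10111011.11110111
Mask: 11111111.11111111.10000000.00000000
AND operation:
Net:  00010110.11000011.10000000.00000000
Network: 22.195.128.0/17


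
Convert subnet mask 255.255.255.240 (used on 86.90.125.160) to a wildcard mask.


Subnet mask: 255.255.255.240
Wildcard = 255.255.255.255 - subnet mask
255 - 255 = 0
255 - 255 = 0
255 - 255 = 0
255 - 240 = 15
Wildcard: 0.0.0.15


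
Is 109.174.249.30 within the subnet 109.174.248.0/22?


Subnet network: 109.174.248.0
Test IP AND mask: 109.174.248.0
Yes, 109.174.249.30 is in 109.174.248.0/22
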